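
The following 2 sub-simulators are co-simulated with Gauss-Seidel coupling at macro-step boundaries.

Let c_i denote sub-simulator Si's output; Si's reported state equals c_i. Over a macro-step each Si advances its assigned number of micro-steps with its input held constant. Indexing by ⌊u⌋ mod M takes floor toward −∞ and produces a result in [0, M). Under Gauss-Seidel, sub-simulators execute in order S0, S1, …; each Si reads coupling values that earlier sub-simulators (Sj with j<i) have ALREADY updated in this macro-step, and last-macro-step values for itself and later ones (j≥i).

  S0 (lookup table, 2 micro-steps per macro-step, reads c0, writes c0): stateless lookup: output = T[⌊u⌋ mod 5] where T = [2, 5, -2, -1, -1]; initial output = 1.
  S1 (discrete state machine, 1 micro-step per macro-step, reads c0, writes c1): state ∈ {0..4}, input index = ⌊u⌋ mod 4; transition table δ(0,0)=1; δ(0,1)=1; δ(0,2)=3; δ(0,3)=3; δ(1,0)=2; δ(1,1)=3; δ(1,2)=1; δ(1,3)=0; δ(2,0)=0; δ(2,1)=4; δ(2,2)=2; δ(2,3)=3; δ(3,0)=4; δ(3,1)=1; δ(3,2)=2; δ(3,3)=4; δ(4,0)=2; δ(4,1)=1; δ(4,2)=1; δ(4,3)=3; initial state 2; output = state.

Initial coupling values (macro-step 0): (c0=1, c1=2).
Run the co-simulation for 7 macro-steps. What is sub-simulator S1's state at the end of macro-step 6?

S1 state at macro-step 6 = 4

macro 1: S0 reads c0=1 → after 2×micro: 5; S1 reads c0=5 → after 1×micro: 4 ⇒ (c0=5, c1=4)
macro 2: S0 reads c0=5 → after 2×micro: 2; S1 reads c0=2 → after 1×micro: 1 ⇒ (c0=2, c1=1)
macro 3: S0 reads c0=2 → after 2×micro: -2; S1 reads c0=-2 → after 1×micro: 1 ⇒ (c0=-2, c1=1)
macro 4: S0 reads c0=-2 → after 2×micro: -1; S1 reads c0=-1 → after 1×micro: 0 ⇒ (c0=-1, c1=0)
macro 5: S0 reads c0=-1 → after 2×micro: -1; S1 reads c0=-1 → after 1×micro: 3 ⇒ (c0=-1, c1=3)
macro 6: S0 reads c0=-1 → after 2×micro: -1; S1 reads c0=-1 → after 1×micro: 4 ⇒ (c0=-1, c1=4)
macro 7: S0 reads c0=-1 → after 2×micro: -1; S1 reads c0=-1 → after 1×micro: 3 ⇒ (c0=-1, c1=3)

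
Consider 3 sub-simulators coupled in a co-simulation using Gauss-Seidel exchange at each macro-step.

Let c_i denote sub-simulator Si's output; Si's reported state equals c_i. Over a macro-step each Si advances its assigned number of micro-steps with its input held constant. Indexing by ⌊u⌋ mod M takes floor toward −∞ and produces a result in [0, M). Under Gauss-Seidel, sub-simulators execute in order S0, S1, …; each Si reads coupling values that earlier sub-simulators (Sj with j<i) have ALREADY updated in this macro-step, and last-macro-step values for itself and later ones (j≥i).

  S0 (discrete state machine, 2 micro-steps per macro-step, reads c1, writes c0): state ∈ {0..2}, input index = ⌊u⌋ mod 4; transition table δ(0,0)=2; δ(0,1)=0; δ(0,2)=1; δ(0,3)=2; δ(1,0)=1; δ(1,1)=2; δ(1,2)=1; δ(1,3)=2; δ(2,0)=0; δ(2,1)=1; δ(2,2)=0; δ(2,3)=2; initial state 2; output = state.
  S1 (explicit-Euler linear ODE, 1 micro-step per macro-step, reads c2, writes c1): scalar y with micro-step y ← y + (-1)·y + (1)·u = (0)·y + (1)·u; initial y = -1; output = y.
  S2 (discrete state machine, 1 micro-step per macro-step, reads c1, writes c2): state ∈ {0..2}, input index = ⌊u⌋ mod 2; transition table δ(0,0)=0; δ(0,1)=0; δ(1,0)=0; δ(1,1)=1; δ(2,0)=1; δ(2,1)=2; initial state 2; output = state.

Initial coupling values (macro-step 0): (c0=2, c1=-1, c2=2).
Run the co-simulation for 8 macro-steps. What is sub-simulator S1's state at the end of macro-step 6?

macro 1: S0 reads c1=-1 → after 2×micro: 2; S1 reads c2=2 → after 1×micro: 2; S2 reads c1=2 → after 1×micro: 1 ⇒ (c0=2, c1=2, c2=1)
macro 2: S0 reads c1=2 → after 2×micro: 1; S1 reads c2=1 → after 1×micro: 1; S2 reads c1=1 → after 1×micro: 1 ⇒ (c0=1, c1=1, c2=1)
macro 3: S0 reads c1=1 → after 2×micro: 1; S1 reads c2=1 → after 1×micro: 1; S2 reads c1=1 → after 1×micro: 1 ⇒ (c0=1, c1=1, c2=1)
macro 4: S0 reads c1=1 → after 2×micro: 1; S1 reads c2=1 → after 1×micro: 1; S2 reads c1=1 → after 1×micro: 1 ⇒ (c0=1, c1=1, c2=1)
macro 5: S0 reads c1=1 → after 2×micro: 1; S1 reads c2=1 → after 1×micro: 1; S2 reads c1=1 → after 1×micro: 1 ⇒ (c0=1, c1=1, c2=1)
macro 6: S0 reads c1=1 → after 2×micro: 1; S1 reads c2=1 → after 1×micro: 1; S2 reads c1=1 → after 1×micro: 1 ⇒ (c0=1, c1=1, c2=1)
macro 7: S0 reads c1=1 → after 2×micro: 1; S1 reads c2=1 → after 1×micro: 1; S2 reads c1=1 → after 1×micro: 1 ⇒ (c0=1, c1=1, c2=1)
macro 8: S0 reads c1=1 → after 2×micro: 1; S1 reads c2=1 → after 1×micro: 1; S2 reads c1=1 → after 1×micro: 1 ⇒ (c0=1, c1=1, c2=1)

S1 state at macro-step 6 = 1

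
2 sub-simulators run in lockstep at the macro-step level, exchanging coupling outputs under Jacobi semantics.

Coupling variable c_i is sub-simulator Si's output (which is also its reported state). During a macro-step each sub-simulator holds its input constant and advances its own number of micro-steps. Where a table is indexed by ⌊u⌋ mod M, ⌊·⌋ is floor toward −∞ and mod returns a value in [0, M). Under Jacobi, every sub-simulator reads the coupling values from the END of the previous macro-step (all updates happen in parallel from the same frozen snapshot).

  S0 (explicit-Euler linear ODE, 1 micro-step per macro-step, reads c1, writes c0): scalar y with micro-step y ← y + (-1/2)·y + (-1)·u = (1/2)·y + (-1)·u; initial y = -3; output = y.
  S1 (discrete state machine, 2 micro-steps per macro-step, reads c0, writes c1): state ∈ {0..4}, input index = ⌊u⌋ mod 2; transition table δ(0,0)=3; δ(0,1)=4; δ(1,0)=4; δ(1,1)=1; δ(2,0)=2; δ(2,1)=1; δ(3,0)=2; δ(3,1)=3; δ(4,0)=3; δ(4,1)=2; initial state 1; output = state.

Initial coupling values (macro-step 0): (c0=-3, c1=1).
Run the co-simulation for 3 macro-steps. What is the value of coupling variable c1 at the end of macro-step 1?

macro 1: S0 reads c1=1 → after 1×micro: -5/2; S1 reads c0=-3 → after 2×micro: 1 ⇒ (c0=-5/2, c1=1)
macro 2: S0 reads c1=1 → after 1×micro: -9/4; S1 reads c0=-5/2 → after 2×micro: 1 ⇒ (c0=-9/4, c1=1)
macro 3: S0 reads c1=1 → after 1×micro: -17/8; S1 reads c0=-9/4 → after 2×micro: 1 ⇒ (c0=-17/8, c1=1)

c1 at macro-step 1 = 1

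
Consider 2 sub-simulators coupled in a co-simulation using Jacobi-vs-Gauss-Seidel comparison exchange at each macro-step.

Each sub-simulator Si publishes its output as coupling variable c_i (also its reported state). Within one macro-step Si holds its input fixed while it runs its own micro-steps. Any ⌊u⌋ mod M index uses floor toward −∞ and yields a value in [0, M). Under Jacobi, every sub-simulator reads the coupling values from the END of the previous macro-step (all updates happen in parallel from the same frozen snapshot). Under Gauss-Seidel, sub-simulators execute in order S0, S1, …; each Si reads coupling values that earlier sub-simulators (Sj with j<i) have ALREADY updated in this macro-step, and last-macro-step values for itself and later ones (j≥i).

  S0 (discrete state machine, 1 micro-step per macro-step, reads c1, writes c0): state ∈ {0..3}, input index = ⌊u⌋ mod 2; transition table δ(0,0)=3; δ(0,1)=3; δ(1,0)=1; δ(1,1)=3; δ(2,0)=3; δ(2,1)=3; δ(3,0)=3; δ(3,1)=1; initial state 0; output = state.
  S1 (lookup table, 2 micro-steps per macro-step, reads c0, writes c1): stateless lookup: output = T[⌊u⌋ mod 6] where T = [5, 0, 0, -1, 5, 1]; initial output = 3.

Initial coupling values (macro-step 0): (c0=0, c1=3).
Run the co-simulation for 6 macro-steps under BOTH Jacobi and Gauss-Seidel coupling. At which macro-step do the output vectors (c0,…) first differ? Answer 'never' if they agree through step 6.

first divergence at macro-step: 1

[Jacobi] macro 1: S0 reads c1=3 → after 1×micro: 3; S1 reads c0=0 → after 2×micro: 5 ⇒ (c0=3, c1=5)
[Jacobi] macro 2: S0 reads c1=5 → after 1×micro: 1; S1 reads c0=3 → after 2×micro: -1 ⇒ (c0=1, c1=-1)
[Jacobi] macro 3: S0 reads c1=-1 → after 1×micro: 3; S1 reads c0=1 → after 2×micro: 0 ⇒ (c0=3, c1=0)
[Jacobi] macro 4: S0 reads c1=0 → after 1×micro: 3; S1 reads c0=3 → after 2×micro: -1 ⇒ (c0=3, c1=-1)
[Jacobi] macro 5: S0 reads c1=-1 → after 1×micro: 1; S1 reads c0=3 → after 2×micro: -1 ⇒ (c0=1, c1=-1)
[Jacobi] macro 6: S0 reads c1=-1 → after 1×micro: 3; S1 reads c0=1 → after 2×micro: 0 ⇒ (c0=3, c1=0)
[Gauss-Seidel] macro 1: S0 reads c1=3 → after 1×micro: 3; S1 reads c0=3 → after 2×micro: -1 ⇒ (c0=3, c1=-1)
[Gauss-Seidel] macro 2: S0 reads c1=-1 → after 1×micro: 1; S1 reads c0=1 → after 2×micro: 0 ⇒ (c0=1, c1=0)
[Gauss-Seidel] macro 3: S0 reads c1=0 → after 1×micro: 1; S1 reads c0=1 → after 2×micro: 0 ⇒ (c0=1, c1=0)
[Gauss-Seidel] macro 4: S0 reads c1=0 → after 1×micro: 1; S1 reads c0=1 → after 2×micro: 0 ⇒ (c0=1, c1=0)
[Gauss-Seidel] macro 5: S0 reads c1=0 → after 1×micro: 1; S1 reads c0=1 → after 2×micro: 0 ⇒ (c0=1, c1=0)
[Gauss-Seidel] macro 6: S0 reads c1=0 → after 1×micro: 1; S1 reads c0=1 → after 2×micro: 0 ⇒ (c0=1, c1=0)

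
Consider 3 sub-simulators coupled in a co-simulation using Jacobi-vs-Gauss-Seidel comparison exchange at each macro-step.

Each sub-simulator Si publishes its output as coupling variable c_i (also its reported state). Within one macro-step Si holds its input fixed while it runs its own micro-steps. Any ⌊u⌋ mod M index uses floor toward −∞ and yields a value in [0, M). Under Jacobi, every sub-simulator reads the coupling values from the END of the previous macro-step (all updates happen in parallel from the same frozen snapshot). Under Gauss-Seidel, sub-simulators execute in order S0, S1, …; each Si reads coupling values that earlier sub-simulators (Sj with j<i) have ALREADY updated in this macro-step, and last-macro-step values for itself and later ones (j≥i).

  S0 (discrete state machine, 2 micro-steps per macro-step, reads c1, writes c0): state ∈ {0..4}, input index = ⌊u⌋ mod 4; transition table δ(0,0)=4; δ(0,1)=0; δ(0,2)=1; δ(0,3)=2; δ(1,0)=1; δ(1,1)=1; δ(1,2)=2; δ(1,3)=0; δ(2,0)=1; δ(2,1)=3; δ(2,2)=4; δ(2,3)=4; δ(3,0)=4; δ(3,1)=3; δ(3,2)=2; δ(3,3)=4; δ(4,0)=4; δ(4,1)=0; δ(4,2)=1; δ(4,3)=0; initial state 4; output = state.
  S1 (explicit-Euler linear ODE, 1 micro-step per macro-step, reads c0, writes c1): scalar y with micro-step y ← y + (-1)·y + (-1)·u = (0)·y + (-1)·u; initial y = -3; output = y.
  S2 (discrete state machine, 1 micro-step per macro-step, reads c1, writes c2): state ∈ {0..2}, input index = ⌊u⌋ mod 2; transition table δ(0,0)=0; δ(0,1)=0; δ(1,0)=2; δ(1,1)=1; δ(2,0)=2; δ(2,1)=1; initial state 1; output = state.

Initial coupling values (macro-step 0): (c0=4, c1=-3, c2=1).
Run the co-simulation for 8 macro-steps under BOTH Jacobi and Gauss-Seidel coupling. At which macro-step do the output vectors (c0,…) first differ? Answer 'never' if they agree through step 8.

first divergence at macro-step: 1

[Jacobi] macro 1: S0 reads c1=-3 → after 2×micro: 0; S1 reads c0=4 → after 1×micro: -4; S2 reads c1=-3 → after 1×micro: 1 ⇒ (c0=0, c1=-4, c2=1)
[Jacobi] macro 2: S0 reads c1=-4 → after 2×micro: 4; S1 reads c0=0 → after 1×micro: 0; S2 reads c1=-4 → after 1×micro: 2 ⇒ (c0=4, c1=0, c2=2)
[Jacobi] macro 3: S0 reads c1=0 → after 2×micro: 4; S1 reads c0=4 → after 1×micro: -4; S2 reads c1=0 → after 1×micro: 2 ⇒ (c0=4, c1=-4, c2=2)
[Jacobi] macro 4: S0 reads c1=-4 → after 2×micro: 4; S1 reads c0=4 → after 1×micro: -4; S2 reads c1=-4 → after 1×micro: 2 ⇒ (c0=4, c1=-4, c2=2)
[Jacobi] macro 5: S0 reads c1=-4 → after 2×micro: 4; S1 reads c0=4 → after 1×micro: -4; S2 reads c1=-4 → after 1×micro: 2 ⇒ (c0=4, c1=-4, c2=2)
[Jacobi] macro 6: S0 reads c1=-4 → after 2×micro: 4; S1 reads c0=4 → after 1×micro: -4; S2 reads c1=-4 → after 1×micro: 2 ⇒ (c0=4, c1=-4, c2=2)
[Jacobi] macro 7: S0 reads c1=-4 → after 2×micro: 4; S1 reads c0=4 → after 1×micro: -4; S2 reads c1=-4 → after 1×micro: 2 ⇒ (c0=4, c1=-4, c2=2)
[Jacobi] macro 8: S0 reads c1=-4 → after 2×micro: 4; S1 reads c0=4 → after 1×micro: -4; S2 reads c1=-4 → after 1×micro: 2 ⇒ (c0=4, c1=-4, c2=2)
[Gauss-Seidel] macro 1: S0 reads c1=-3 → after 2×micro: 0; S1 reads c0=0 → after 1×micro: 0; S2 reads c1=0 → after 1×micro: 2 ⇒ (c0=0, c1=0, c2=2)
[Gauss-Seidel] macro 2: S0 reads c1=0 → after 2×micro: 4; S1 reads c0=4 → after 1×micro: -4; S2 reads c1=-4 → after 1×micro: 2 ⇒ (c0=4, c1=-4, c2=2)
[Gauss-Seidel] macro 3: S0 reads c1=-4 → after 2×micro: 4; S1 reads c0=4 → after 1×micro: -4; S2 reads c1=-4 → after 1×micro: 2 ⇒ (c0=4, c1=-4, c2=2)
[Gauss-Seidel] macro 4: S0 reads c1=-4 → after 2×micro: 4; S1 reads c0=4 → after 1×micro: -4; S2 reads c1=-4 → after 1×micro: 2 ⇒ (c0=4, c1=-4, c2=2)
[Gauss-Seidel] macro 5: S0 reads c1=-4 → after 2×micro: 4; S1 reads c0=4 → after 1×micro: -4; S2 reads c1=-4 → after 1×micro: 2 ⇒ (c0=4, c1=-4, c2=2)
[Gauss-Seidel] macro 6: S0 reads c1=-4 → after 2×micro: 4; S1 reads c0=4 → after 1×micro: -4; S2 reads c1=-4 → after 1×micro: 2 ⇒ (c0=4, c1=-4, c2=2)
[Gauss-Seidel] macro 7: S0 reads c1=-4 → after 2×micro: 4; S1 reads c0=4 → after 1×micro: -4; S2 reads c1=-4 → after 1×micro: 2 ⇒ (c0=4, c1=-4, c2=2)
[Gauss-Seidel] macro 8: S0 reads c1=-4 → after 2×micro: 4; S1 reads c0=4 → after 1×micro: -4; S2 reads c1=-4 → after 1×micro: 2 ⇒ (c0=4, c1=-4, c2=2)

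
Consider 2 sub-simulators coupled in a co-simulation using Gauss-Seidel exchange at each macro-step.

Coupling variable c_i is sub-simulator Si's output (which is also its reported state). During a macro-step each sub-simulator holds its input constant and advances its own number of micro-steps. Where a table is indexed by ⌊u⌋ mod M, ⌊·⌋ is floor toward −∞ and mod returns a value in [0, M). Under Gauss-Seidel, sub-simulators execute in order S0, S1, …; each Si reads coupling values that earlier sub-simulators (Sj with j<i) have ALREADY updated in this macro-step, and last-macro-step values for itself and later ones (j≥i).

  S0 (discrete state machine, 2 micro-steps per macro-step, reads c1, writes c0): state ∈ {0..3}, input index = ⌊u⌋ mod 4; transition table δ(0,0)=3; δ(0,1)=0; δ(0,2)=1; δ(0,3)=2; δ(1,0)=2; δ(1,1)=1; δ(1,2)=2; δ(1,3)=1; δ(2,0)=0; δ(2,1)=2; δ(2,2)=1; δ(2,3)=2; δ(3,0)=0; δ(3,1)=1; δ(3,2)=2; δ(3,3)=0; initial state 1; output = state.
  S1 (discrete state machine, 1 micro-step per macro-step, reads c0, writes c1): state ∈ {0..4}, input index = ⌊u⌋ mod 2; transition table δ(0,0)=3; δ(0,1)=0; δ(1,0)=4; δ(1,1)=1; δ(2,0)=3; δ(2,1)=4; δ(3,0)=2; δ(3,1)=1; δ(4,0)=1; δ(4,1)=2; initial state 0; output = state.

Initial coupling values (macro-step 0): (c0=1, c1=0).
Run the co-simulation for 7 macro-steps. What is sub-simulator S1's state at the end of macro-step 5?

macro 1: S0 reads c1=0 → after 2×micro: 0; S1 reads c0=0 → after 1×micro: 3 ⇒ (c0=0, c1=3)
macro 2: S0 reads c1=3 → after 2×micro: 2; S1 reads c0=2 → after 1×micro: 2 ⇒ (c0=2, c1=2)
macro 3: S0 reads c1=2 → after 2×micro: 2; S1 reads c0=2 → after 1×micro: 3 ⇒ (c0=2, c1=3)
macro 4: S0 reads c1=3 → after 2×micro: 2; S1 reads c0=2 → after 1×micro: 2 ⇒ (c0=2, c1=2)
macro 5: S0 reads c1=2 → after 2×micro: 2; S1 reads c0=2 → after 1×micro: 3 ⇒ (c0=2, c1=3)
macro 6: S0 reads c1=3 → after 2×micro: 2; S1 reads c0=2 → after 1×micro: 2 ⇒ (c0=2, c1=2)
macro 7: S0 reads c1=2 → after 2×micro: 2; S1 reads c0=2 → after 1×micro: 3 ⇒ (c0=2, c1=3)

S1 state at macro-step 5 = 3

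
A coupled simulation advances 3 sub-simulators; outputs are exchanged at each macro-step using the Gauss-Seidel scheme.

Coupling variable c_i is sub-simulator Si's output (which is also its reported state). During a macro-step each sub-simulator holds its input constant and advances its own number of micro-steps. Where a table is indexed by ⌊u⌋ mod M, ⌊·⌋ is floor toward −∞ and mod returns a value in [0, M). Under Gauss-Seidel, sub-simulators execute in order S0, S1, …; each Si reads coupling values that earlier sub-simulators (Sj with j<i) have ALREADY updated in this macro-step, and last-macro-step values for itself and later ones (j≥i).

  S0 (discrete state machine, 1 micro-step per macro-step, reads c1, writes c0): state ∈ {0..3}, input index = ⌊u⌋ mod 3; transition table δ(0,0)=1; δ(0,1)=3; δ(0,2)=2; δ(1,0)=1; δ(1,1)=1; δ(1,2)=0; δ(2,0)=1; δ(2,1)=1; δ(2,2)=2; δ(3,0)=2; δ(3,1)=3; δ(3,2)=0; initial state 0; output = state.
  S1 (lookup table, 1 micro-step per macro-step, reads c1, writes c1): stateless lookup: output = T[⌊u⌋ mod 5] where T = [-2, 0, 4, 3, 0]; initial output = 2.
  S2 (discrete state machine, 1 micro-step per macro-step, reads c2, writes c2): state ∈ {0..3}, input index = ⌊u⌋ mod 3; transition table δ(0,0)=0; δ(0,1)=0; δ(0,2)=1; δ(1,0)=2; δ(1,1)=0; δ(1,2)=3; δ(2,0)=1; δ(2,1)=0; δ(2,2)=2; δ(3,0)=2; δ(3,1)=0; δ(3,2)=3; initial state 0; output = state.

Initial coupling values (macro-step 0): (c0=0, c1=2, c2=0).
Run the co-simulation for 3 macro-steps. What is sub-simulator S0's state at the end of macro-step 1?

S0 state at macro-step 1 = 2

macro 1: S0 reads c1=2 → after 1×micro: 2; S1 reads c1=2 → after 1×micro: 4; S2 reads c2=0 → after 1×micro: 0 ⇒ (c0=2, c1=4, c2=0)
macro 2: S0 reads c1=4 → after 1×micro: 1; S1 reads c1=4 → after 1×micro: 0; S2 reads c2=0 → after 1×micro: 0 ⇒ (c0=1, c1=0, c2=0)
macro 3: S0 reads c1=0 → after 1×micro: 1; S1 reads c1=0 → after 1×micro: -2; S2 reads c2=0 → after 1×micro: 0 ⇒ (c0=1, c1=-2, c2=0)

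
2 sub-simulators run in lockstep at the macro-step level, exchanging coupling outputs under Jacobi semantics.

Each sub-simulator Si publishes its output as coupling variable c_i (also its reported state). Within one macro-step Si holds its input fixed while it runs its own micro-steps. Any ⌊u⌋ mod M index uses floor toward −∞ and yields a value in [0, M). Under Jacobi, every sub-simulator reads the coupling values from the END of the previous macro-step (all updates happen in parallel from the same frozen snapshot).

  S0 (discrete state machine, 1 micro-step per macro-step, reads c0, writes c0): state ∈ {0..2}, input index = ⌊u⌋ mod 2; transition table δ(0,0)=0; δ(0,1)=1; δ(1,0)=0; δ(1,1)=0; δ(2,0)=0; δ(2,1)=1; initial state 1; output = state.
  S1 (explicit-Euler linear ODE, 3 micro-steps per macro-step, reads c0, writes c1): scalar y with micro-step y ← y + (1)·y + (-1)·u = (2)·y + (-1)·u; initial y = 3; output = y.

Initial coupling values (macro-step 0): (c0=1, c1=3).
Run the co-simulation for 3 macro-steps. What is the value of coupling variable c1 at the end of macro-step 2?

macro 1: S0 reads c0=1 → after 1×micro: 0; S1 reads c0=1 → after 3×micro: 17 ⇒ (c0=0, c1=17)
macro 2: S0 reads c0=0 → after 1×micro: 0; S1 reads c0=0 → after 3×micro: 136 ⇒ (c0=0, c1=136)
macro 3: S0 reads c0=0 → after 1×micro: 0; S1 reads c0=0 → after 3×micro: 1088 ⇒ (c0=0, c1=1088)

c1 at macro-step 2 = 136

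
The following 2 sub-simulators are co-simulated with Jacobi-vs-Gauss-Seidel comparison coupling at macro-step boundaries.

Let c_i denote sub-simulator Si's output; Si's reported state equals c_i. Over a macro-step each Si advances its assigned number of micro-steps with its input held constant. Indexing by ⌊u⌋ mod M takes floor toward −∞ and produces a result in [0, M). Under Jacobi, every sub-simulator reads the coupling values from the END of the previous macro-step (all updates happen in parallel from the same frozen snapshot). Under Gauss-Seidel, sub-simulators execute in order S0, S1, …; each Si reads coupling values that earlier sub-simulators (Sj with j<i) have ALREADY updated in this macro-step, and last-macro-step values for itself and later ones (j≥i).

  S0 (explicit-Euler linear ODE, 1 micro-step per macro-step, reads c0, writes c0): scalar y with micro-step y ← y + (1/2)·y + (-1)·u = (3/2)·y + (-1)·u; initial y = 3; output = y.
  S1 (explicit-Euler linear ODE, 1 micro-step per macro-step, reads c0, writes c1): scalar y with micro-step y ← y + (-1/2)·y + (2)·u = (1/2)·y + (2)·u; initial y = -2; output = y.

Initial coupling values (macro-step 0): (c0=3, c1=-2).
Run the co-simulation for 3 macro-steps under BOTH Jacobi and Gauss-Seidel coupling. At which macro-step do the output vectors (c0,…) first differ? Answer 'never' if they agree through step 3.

[Jacobi] macro 1: S0 reads c0=3 → after 1×micro: 3/2; S1 reads c0=3 → after 1×micro: 5 ⇒ (c0=3/2, c1=5)
[Jacobi] macro 2: S0 reads c0=3/2 → after 1×micro: 3/4; S1 reads c0=3/2 → after 1×micro: 11/2 ⇒ (c0=3/4, c1=11/2)
[Jacobi] macro 3: S0 reads c0=3/4 → after 1×micro: 3/8; S1 reads c0=3/4 → after 1×micro: 17/4 ⇒ (c0=3/8, c1=17/4)
[Gauss-Seidel] macro 1: S0 reads c0=3 → after 1×micro: 3/2; S1 reads c0=3/2 → after 1×micro: 2 ⇒ (c0=3/2, c1=2)
[Gauss-Seidel] macro 2: S0 reads c0=3/2 → after 1×micro: 3/4; S1 reads c0=3/4 → after 1×micro: 5/2 ⇒ (c0=3/4, c1=5/2)
[Gauss-Seidel] macro 3: S0 reads c0=3/4 → after 1×micro: 3/8; S1 reads c0=3/8 → after 1×micro: 2 ⇒ (c0=3/8, c1=2)

first divergence at macro-step: 1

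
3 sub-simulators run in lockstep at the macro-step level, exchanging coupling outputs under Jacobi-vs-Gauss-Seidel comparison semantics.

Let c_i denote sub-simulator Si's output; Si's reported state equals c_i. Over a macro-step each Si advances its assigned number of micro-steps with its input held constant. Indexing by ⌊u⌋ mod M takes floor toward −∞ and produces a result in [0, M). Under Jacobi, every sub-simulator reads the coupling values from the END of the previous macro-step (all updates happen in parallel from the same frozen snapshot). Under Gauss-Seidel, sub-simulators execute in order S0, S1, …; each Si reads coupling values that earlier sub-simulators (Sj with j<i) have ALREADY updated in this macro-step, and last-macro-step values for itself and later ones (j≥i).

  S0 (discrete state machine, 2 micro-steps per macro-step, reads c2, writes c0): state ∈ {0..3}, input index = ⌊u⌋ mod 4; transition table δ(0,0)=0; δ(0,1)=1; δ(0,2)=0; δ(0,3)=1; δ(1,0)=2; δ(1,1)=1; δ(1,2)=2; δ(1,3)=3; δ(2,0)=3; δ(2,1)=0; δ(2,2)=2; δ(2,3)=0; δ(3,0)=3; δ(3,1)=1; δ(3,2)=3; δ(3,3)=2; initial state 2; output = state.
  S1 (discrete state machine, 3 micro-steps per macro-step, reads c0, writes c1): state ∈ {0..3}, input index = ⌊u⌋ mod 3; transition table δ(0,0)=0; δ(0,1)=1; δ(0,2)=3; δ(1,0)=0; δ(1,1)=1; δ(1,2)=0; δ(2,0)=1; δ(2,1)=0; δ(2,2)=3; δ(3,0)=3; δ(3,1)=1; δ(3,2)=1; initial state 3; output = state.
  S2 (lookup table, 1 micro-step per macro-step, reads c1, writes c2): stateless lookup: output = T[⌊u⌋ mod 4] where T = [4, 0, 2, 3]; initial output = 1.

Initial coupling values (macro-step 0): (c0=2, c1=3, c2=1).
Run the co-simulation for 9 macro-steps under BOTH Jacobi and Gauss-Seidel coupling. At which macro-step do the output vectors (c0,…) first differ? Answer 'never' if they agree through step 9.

first divergence at macro-step: 1

[Jacobi] macro 1: S0 reads c2=1 → after 2×micro: 1; S1 reads c0=2 → after 3×micro: 3; S2 reads c1=3 → after 1×micro: 3 ⇒ (c0=1, c1=3, c2=3)
[Jacobi] macro 2: S0 reads c2=3 → after 2×micro: 2; S1 reads c0=1 → after 3×micro: 1; S2 reads c1=3 → after 1×micro: 3 ⇒ (c0=2, c1=1, c2=3)
[Jacobi] macro 3: S0 reads c2=3 → after 2×micro: 1; S1 reads c0=2 → after 3×micro: 1; S2 reads c1=1 → after 1×micro: 0 ⇒ (c0=1, c1=1, c2=0)
[Jacobi] macro 4: S0 reads c2=0 → after 2×micro: 3; S1 reads c0=1 → after 3×micro: 1; S2 reads c1=1 → after 1×micro: 0 ⇒ (c0=3, c1=1, c2=0)
[Jacobi] macro 5: S0 reads c2=0 → after 2×micro: 3; S1 reads c0=3 → after 3×micro: 0; S2 reads c1=1 → after 1×micro: 0 ⇒ (c0=3, c1=0, c2=0)
[Jacobi] macro 6: S0 reads c2=0 → after 2×micro: 3; S1 reads c0=3 → after 3×micro: 0; S2 reads c1=0 → after 1×micro: 4 ⇒ (c0=3, c1=0, c2=4)
[Jacobi] macro 7: S0 reads c2=4 → after 2×micro: 3; S1 reads c0=3 → after 3×micro: 0; S2 reads c1=0 → after 1×micro: 4 ⇒ (c0=3, c1=0, c2=4)
[Jacobi] macro 8: S0 reads c2=4 → after 2×micro: 3; S1 reads c0=3 → after 3×micro: 0; S2 reads c1=0 → after 1×micro: 4 ⇒ (c0=3, c1=0, c2=4)
[Jacobi] macro 9: S0 reads c2=4 → after 2×micro: 3; S1 reads c0=3 → after 3×micro: 0; S2 reads c1=0 → after 1×micro: 4 ⇒ (c0=3, c1=0, c2=4)
[Gauss-Seidel] macro 1: S0 reads c2=1 → after 2×micro: 1; S1 reads c0=1 → after 3×micro: 1; S2 reads c1=1 → after 1×micro: 0 ⇒ (c0=1, c1=1, c2=0)
[Gauss-Seidel] macro 2: S0 reads c2=0 → after 2×micro: 3; S1 reads c0=3 → after 3×micro: 0; S2 reads c1=0 → after 1×micro: 4 ⇒ (c0=3, c1=0, c2=4)
[Gauss-Seidel] macro 3: S0 reads c2=4 → after 2×micro: 3; S1 reads c0=3 → after 3×micro: 0; S2 reads c1=0 → after 1×micro: 4 ⇒ (c0=3, c1=0, c2=4)
[Gauss-Seidel] macro 4: S0 reads c2=4 → after 2×micro: 3; S1 reads c0=3 → after 3×micro: 0; S2 reads c1=0 → after 1×micro: 4 ⇒ (c0=3, c1=0, c2=4)
[Gauss-Seidel] macro 5: S0 reads c2=4 → after 2×micro: 3; S1 reads c0=3 → after 3×micro: 0; S2 reads c1=0 → after 1×micro: 4 ⇒ (c0=3, c1=0, c2=4)
[Gauss-Seidel] macro 6: S0 reads c2=4 → after 2×micro: 3; S1 reads c0=3 → after 3×micro: 0; S2 reads c1=0 → after 1×micro: 4 ⇒ (c0=3, c1=0, c2=4)
[Gauss-Seidel] macro 7: S0 reads c2=4 → after 2×micro: 3; S1 reads c0=3 → after 3×micro: 0; S2 reads c1=0 → after 1×micro: 4 ⇒ (c0=3, c1=0, c2=4)
[Gauss-Seidel] macro 8: S0 reads c2=4 → after 2×micro: 3; S1 reads c0=3 → after 3×micro: 0; S2 reads c1=0 → after 1×micro: 4 ⇒ (c0=3, c1=0, c2=4)
[Gauss-Seidel] macro 9: S0 reads c2=4 → after 2×micro: 3; S1 reads c0=3 → after 3×micro: 0; S2 reads c1=0 → after 1×micro: 4 ⇒ (c0=3, c1=0, c2=4)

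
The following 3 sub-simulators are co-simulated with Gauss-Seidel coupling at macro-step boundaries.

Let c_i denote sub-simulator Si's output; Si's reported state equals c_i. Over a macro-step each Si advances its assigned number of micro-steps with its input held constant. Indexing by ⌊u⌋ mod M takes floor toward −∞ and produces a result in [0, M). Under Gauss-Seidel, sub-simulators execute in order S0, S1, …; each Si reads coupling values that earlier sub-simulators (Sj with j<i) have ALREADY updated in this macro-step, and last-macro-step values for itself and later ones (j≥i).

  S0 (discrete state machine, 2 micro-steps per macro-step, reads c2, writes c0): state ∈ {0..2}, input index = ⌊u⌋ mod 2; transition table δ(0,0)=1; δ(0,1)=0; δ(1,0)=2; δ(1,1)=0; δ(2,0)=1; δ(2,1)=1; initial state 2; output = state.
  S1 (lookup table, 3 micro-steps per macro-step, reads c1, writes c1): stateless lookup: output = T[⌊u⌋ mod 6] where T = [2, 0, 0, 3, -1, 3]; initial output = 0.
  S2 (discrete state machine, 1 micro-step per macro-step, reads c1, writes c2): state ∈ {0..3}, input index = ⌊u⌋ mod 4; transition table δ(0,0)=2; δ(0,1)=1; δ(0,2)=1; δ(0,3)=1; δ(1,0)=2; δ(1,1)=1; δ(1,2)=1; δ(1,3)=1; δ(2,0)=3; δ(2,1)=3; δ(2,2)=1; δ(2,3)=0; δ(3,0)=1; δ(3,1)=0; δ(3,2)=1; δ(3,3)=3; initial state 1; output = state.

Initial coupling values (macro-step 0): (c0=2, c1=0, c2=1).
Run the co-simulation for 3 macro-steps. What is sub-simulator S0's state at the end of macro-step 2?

S0 state at macro-step 2 = 0

macro 1: S0 reads c2=1 → after 2×micro: 0; S1 reads c1=0 → after 3×micro: 2; S2 reads c1=2 → after 1×micro: 1 ⇒ (c0=0, c1=2, c2=1)
macro 2: S0 reads c2=1 → after 2×micro: 0; S1 reads c1=2 → after 3×micro: 0; S2 reads c1=0 → after 1×micro: 2 ⇒ (c0=0, c1=0, c2=2)
macro 3: S0 reads c2=2 → after 2×micro: 2; S1 reads c1=0 → after 3×micro: 2; S2 reads c1=2 → after 1×micro: 1 ⇒ (c0=2, c1=2, c2=1)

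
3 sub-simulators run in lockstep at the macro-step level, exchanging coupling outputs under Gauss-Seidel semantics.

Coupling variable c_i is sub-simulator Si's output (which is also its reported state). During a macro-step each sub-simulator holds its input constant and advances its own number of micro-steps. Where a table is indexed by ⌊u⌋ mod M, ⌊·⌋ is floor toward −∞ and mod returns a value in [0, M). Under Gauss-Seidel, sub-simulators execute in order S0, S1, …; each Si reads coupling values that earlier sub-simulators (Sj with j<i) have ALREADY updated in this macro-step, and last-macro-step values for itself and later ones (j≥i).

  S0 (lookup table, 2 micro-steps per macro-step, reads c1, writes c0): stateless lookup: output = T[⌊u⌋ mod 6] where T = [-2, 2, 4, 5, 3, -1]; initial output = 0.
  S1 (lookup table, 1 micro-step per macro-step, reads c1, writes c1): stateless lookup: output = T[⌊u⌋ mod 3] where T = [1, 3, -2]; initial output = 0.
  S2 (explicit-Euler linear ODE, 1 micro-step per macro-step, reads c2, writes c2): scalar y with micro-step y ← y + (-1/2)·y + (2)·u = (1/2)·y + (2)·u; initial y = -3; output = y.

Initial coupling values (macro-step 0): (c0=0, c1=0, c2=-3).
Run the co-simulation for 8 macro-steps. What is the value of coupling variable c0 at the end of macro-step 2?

c0 at macro-step 2 = 2

macro 1: S0 reads c1=0 → after 2×micro: -2; S1 reads c1=0 → after 1×micro: 1; S2 reads c2=-3 → after 1×micro: -15/2 ⇒ (c0=-2, c1=1, c2=-15/2)
macro 2: S0 reads c1=1 → after 2×micro: 2; S1 reads c1=1 → after 1×micro: 3; S2 reads c2=-15/2 → after 1×micro: -75/4 ⇒ (c0=2, c1=3, c2=-75/4)
macro 3: S0 reads c1=3 → after 2×micro: 5; S1 reads c1=3 → after 1×micro: 1; S2 reads c2=-75/4 → after 1×micro: -375/8 ⇒ (c0=5, c1=1, c2=-375/8)
macro 4: S0 reads c1=1 → after 2×micro: 2; S1 reads c1=1 → after 1×micro: 3; S2 reads c2=-375/8 → after 1×micro: -1875/16 ⇒ (c0=2, c1=3, c2=-1875/16)
macro 5: S0 reads c1=3 → after 2×micro: 5; S1 reads c1=3 → after 1×micro: 1; S2 reads c2=-1875/16 → after 1×micro: -9375/32 ⇒ (c0=5, c1=1, c2=-9375/32)
macro 6: S0 reads c1=1 → after 2×micro: 2; S1 reads c1=1 → after 1×micro: 3; S2 reads c2=-9375/32 → after 1×micro: -46875/64 ⇒ (c0=2, c1=3, c2=-46875/64)
macro 7: S0 reads c1=3 → after 2×micro: 5; S1 reads c1=3 → after 1×micro: 1; S2 reads c2=-46875/64 → after 1×micro: -234375/128 ⇒ (c0=5, c1=1, c2=-234375/128)
macro 8: S0 reads c1=1 → after 2×micro: 2; S1 reads c1=1 → after 1×micro: 3; S2 reads c2=-234375/128 → after 1×micro: -1171875/256 ⇒ (c0=2, c1=3, c2=-1171875/256)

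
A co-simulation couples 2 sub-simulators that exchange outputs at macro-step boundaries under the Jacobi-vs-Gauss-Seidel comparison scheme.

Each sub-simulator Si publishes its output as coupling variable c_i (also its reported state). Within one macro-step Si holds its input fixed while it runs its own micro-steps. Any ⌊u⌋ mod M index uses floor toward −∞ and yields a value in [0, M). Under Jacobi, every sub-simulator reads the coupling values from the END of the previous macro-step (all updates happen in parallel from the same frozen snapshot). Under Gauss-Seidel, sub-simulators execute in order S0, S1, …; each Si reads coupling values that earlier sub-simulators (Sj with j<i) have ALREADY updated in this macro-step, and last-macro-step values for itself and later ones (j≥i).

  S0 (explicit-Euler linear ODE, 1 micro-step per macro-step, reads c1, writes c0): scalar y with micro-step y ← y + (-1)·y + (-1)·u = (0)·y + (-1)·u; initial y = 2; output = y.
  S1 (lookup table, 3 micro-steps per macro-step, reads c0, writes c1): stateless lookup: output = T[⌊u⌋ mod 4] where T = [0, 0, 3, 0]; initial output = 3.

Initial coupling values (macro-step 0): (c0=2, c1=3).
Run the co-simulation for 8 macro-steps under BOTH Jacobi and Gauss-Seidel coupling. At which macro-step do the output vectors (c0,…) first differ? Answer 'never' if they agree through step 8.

[Jacobi] macro 1: S0 reads c1=3 → after 1×micro: -3; S1 reads c0=2 → after 3×micro: 3 ⇒ (c0=-3, c1=3)
[Jacobi] macro 2: S0 reads c1=3 → after 1×micro: -3; S1 reads c0=-3 → after 3×micro: 0 ⇒ (c0=-3, c1=0)
[Jacobi] macro 3: S0 reads c1=0 → after 1×micro: 0; S1 reads c0=-3 → after 3×micro: 0 ⇒ (c0=0, c1=0)
[Jacobi] macro 4: S0 reads c1=0 → after 1×micro: 0; S1 reads c0=0 → after 3×micro: 0 ⇒ (c0=0, c1=0)
[Jacobi] macro 5: S0 reads c1=0 → after 1×micro: 0; S1 reads c0=0 → after 3×micro: 0 ⇒ (c0=0, c1=0)
[Jacobi] macro 6: S0 reads c1=0 → after 1×micro: 0; S1 reads c0=0 → after 3×micro: 0 ⇒ (c0=0, c1=0)
[Jacobi] macro 7: S0 reads c1=0 → after 1×micro: 0; S1 reads c0=0 → after 3×micro: 0 ⇒ (c0=0, c1=0)
[Jacobi] macro 8: S0 reads c1=0 → after 1×micro: 0; S1 reads c0=0 → after 3×micro: 0 ⇒ (c0=0, c1=0)
[Gauss-Seidel] macro 1: S0 reads c1=3 → after 1×micro: -3; S1 reads c0=-3 → after 3×micro: 0 ⇒ (c0=-3, c1=0)
[Gauss-Seidel] macro 2: S0 reads c1=0 → after 1×micro: 0; S1 reads c0=0 → after 3×micro: 0 ⇒ (c0=0, c1=0)
[Gauss-Seidel] macro 3: S0 reads c1=0 → after 1×micro: 0; S1 reads c0=0 → after 3×micro: 0 ⇒ (c0=0, c1=0)
[Gauss-Seidel] macro 4: S0 reads c1=0 → after 1×micro: 0; S1 reads c0=0 → after 3×micro: 0 ⇒ (c0=0, c1=0)
[Gauss-Seidel] macro 5: S0 reads c1=0 → after 1×micro: 0; S1 reads c0=0 → after 3×micro: 0 ⇒ (c0=0, c1=0)
[Gauss-Seidel] macro 6: S0 reads c1=0 → after 1×micro: 0; S1 reads c0=0 → after 3×micro: 0 ⇒ (c0=0, c1=0)
[Gauss-Seidel] macro 7: S0 reads c1=0 → after 1×micro: 0; S1 reads c0=0 → after 3×micro: 0 ⇒ (c0=0, c1=0)
[Gauss-Seidel] macro 8: S0 reads c1=0 → after 1×micro: 0; S1 reads c0=0 → after 3×micro: 0 ⇒ (c0=0, c1=0)

first divergence at macro-step: 1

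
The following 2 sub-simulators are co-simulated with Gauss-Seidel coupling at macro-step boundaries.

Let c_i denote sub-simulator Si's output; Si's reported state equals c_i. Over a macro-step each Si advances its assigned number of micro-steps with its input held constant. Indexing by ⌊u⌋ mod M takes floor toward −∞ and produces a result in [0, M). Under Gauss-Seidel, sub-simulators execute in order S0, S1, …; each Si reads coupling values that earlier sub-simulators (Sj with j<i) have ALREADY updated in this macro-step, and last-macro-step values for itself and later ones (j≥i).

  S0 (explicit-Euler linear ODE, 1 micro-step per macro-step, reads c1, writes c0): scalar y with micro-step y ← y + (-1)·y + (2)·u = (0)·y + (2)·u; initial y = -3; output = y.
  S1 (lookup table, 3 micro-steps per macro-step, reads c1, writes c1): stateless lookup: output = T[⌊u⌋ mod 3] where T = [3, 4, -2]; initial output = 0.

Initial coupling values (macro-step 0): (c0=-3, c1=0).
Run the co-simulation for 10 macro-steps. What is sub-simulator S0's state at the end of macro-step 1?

macro 1: S0 reads c1=0 → after 1×micro: 0; S1 reads c1=0 → after 3×micro: 3 ⇒ (c0=0, c1=3)
macro 2: S0 reads c1=3 → after 1×micro: 6; S1 reads c1=3 → after 3×micro: 3 ⇒ (c0=6, c1=3)
macro 3: S0 reads c1=3 → after 1×micro: 6; S1 reads c1=3 → after 3×micro: 3 ⇒ (c0=6, c1=3)
macro 4: S0 reads c1=3 → after 1×micro: 6; S1 reads c1=3 → after 3×micro: 3 ⇒ (c0=6, c1=3)
macro 5: S0 reads c1=3 → after 1×micro: 6; S1 reads c1=3 → after 3×micro: 3 ⇒ (c0=6, c1=3)
macro 6: S0 reads c1=3 → after 1×micro: 6; S1 reads c1=3 → after 3×micro: 3 ⇒ (c0=6, c1=3)
macro 7: S0 reads c1=3 → after 1×micro: 6; S1 reads c1=3 → after 3×micro: 3 ⇒ (c0=6, c1=3)
macro 8: S0 reads c1=3 → after 1×micro: 6; S1 reads c1=3 → after 3×micro: 3 ⇒ (c0=6, c1=3)
macro 9: S0 reads c1=3 → after 1×micro: 6; S1 reads c1=3 → after 3×micro: 3 ⇒ (c0=6, c1=3)
macro 10: S0 reads c1=3 → after 1×micro: 6; S1 reads c1=3 → after 3×micro: 3 ⇒ (c0=6, c1=3)

S0 state at macro-step 1 = 0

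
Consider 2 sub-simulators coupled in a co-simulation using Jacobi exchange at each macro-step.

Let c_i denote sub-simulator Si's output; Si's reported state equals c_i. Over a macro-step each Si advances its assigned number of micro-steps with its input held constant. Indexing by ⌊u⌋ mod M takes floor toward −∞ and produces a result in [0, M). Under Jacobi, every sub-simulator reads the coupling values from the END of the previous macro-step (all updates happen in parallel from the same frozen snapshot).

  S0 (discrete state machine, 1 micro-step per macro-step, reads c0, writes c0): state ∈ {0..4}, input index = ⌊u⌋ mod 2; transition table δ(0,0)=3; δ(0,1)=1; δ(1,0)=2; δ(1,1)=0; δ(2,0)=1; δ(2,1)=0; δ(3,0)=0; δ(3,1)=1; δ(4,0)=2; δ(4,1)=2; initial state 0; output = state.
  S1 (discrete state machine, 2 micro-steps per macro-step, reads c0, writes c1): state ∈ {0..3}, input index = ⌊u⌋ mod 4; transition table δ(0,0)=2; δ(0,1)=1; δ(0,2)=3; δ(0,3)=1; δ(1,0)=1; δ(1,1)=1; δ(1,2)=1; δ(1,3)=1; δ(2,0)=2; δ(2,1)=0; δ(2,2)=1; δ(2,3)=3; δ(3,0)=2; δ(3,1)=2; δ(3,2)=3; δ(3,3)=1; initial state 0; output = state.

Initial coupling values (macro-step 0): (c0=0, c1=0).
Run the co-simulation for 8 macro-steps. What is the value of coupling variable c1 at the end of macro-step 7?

c1 at macro-step 7 = 1

macro 1: S0 reads c0=0 → after 1×micro: 3; S1 reads c0=0 → after 2×micro: 2 ⇒ (c0=3, c1=2)
macro 2: S0 reads c0=3 → after 1×micro: 1; S1 reads c0=3 → after 2×micro: 1 ⇒ (c0=1, c1=1)
macro 3: S0 reads c0=1 → after 1×micro: 0; S1 reads c0=1 → after 2×micro: 1 ⇒ (c0=0, c1=1)
macro 4: S0 reads c0=0 → after 1×micro: 3; S1 reads c0=0 → after 2×micro: 1 ⇒ (c0=3, c1=1)
macro 5: S0 reads c0=3 → after 1×micro: 1; S1 reads c0=3 → after 2×micro: 1 ⇒ (c0=1, c1=1)
macro 6: S0 reads c0=1 → after 1×micro: 0; S1 reads c0=1 → after 2×micro: 1 ⇒ (c0=0, c1=1)
macro 7: S0 reads c0=0 → after 1×micro: 3; S1 reads c0=0 → after 2×micro: 1 ⇒ (c0=3, c1=1)
macro 8: S0 reads c0=3 → after 1×micro: 1; S1 reads c0=3 → after 2×micro: 1 ⇒ (c0=1, c1=1)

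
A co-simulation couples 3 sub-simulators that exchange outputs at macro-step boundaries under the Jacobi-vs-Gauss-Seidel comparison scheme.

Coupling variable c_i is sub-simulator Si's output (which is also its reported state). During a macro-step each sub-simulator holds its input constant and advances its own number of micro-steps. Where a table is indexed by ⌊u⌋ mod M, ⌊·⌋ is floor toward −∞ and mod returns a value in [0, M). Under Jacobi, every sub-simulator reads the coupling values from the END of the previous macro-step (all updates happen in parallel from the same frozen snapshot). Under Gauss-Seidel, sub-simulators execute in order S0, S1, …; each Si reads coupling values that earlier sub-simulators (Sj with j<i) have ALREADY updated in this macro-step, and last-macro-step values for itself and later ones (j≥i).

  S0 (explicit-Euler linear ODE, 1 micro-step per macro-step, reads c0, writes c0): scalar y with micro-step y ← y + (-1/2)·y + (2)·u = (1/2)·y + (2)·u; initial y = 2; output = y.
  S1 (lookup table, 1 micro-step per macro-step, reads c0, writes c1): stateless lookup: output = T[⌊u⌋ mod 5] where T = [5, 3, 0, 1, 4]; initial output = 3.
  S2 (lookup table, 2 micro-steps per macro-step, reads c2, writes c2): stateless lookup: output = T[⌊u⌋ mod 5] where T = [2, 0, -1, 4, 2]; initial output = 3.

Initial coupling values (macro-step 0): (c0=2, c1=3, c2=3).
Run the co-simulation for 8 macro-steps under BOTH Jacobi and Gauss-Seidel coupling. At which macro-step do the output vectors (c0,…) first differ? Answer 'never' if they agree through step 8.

[Jacobi] macro 1: S0 reads c0=2 → after 1×micro: 5; S1 reads c0=2 → after 1×micro: 0; S2 reads c2=3 → after 2×micro: 4 ⇒ (c0=5, c1=0, c2=4)
[Jacobi] macro 2: S0 reads c0=5 → after 1×micro: 25/2; S1 reads c0=5 → after 1×micro: 5; S2 reads c2=4 → after 2×micro: 2 ⇒ (c0=25/2, c1=5, c2=2)
[Jacobi] macro 3: S0 reads c0=25/2 → after 1×micro: 125/4; S1 reads c0=25/2 → after 1×micro: 0; S2 reads c2=2 → after 2×micro: -1 ⇒ (c0=125/4, c1=0, c2=-1)
[Jacobi] macro 4: S0 reads c0=125/4 → after 1×micro: 625/8; S1 reads c0=125/4 → after 1×micro: 3; S2 reads c2=-1 → after 2×micro: 2 ⇒ (c0=625/8, c1=3, c2=2)
[Jacobi] macro 5: S0 reads c0=625/8 → after 1×micro: 3125/16; S1 reads c0=625/8 → after 1×micro: 1; S2 reads c2=2 → after 2×micro: -1 ⇒ (c0=3125/16, c1=1, c2=-1)
[Jacobi] macro 6: S0 reads c0=3125/16 → after 1×micro: 15625/32; S1 reads c0=3125/16 → after 1×micro: 5; S2 reads c2=-1 → after 2×micro: 2 ⇒ (c0=15625/32, c1=5, c2=2)
[Jacobi] macro 7: S0 reads c0=15625/32 → after 1×micro: 78125/64; S1 reads c0=15625/32 → after 1×micro: 1; S2 reads c2=2 → after 2×micro: -1 ⇒ (c0=78125/64, c1=1, c2=-1)
[Jacobi] macro 8: S0 reads c0=78125/64 → after 1×micro: 390625/128; S1 reads c0=78125/64 → after 1×micro: 5; S2 reads c2=-1 → after 2×micro: 2 ⇒ (c0=390625/128, c1=5, c2=2)
[Gauss-Seidel] macro 1: S0 reads c0=2 → after 1×micro: 5; S1 reads c0=5 → after 1×micro: 5; S2 reads c2=3 → after 2×micro: 4 ⇒ (c0=5, c1=5, c2=4)
[Gauss-Seidel] macro 2: S0 reads c0=5 → after 1×micro: 25/2; S1 reads c0=25/2 → after 1×micro: 0; S2 reads c2=4 → after 2×micro: 2 ⇒ (c0=25/2, c1=0, c2=2)
[Gauss-Seidel] macro 3: S0 reads c0=25/2 → after 1×micro: 125/4; S1 reads c0=125/4 → after 1×micro: 3; S2 reads c2=2 → after 2×micro: -1 ⇒ (c0=125/4, c1=3, c2=-1)
[Gauss-Seidel] macro 4: S0 reads c0=125/4 → after 1×micro: 625/8; S1 reads c0=625/8 → after 1×micro: 1; S2 reads c2=-1 → after 2×micro: 2 ⇒ (c0=625/8, c1=1, c2=2)
[Gauss-Seidel] macro 5: S0 reads c0=625/8 → after 1×micro: 3125/16; S1 reads c0=3125/16 → after 1×micro: 5; S2 reads c2=2 → after 2×micro: -1 ⇒ (c0=3125/16, c1=5, c2=-1)
[Gauss-Seidel] macro 6: S0 reads c0=3125/16 → after 1×micro: 15625/32; S1 reads c0=15625/32 → after 1×micro: 1; S2 reads c2=-1 → after 2×micro: 2 ⇒ (c0=15625/32, c1=1, c2=2)
[Gauss-Seidel] macro 7: S0 reads c0=15625/32 → after 1×micro: 78125/64; S1 reads c0=78125/64 → after 1×micro: 5; S2 reads c2=2 → after 2×micro: -1 ⇒ (c0=78125/64, c1=5, c2=-1)
[Gauss-Seidel] macro 8: S0 reads c0=78125/64 → after 1×micro: 390625/128; S1 reads c0=390625/128 → after 1×micro: 3; S2 reads c2=-1 → after 2×micro: 2 ⇒ (c0=390625/128, c1=3, c2=2)

first divergence at macro-step: 1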